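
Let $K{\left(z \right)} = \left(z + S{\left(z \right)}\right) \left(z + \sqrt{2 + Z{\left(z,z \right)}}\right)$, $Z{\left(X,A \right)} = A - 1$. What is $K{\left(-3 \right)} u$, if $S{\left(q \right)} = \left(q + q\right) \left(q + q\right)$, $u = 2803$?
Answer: $-277497 + 92499 i \sqrt{2} \approx -2.775 \cdot 10^{5} + 1.3081 \cdot 10^{5} i$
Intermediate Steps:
$Z{\left(X,A \right)} = -1 + A$
$S{\left(q \right)} = 4 q^{2}$ ($S{\left(q \right)} = 2 q 2 q = 4 q^{2}$)
$K{\left(z \right)} = \left(z + \sqrt{1 + z}\right) \left(z + 4 z^{2}\right)$ ($K{\left(z \right)} = \left(z + 4 z^{2}\right) \left(z + \sqrt{2 + \left(-1 + z\right)}\right) = \left(z + 4 z^{2}\right) \left(z + \sqrt{1 + z}\right) = \left(z + \sqrt{1 + z}\right) \left(z + 4 z^{2}\right)$)
$K{\left(-3 \right)} u = - 3 \left(-3 + \sqrt{1 - 3} + 4 \left(-3\right)^{2} + 4 \left(-3\right) \sqrt{1 - 3}\right) 2803 = - 3 \left(-3 + \sqrt{-2} + 4 \cdot 9 + 4 \left(-3\right) \sqrt{-2}\right) 2803 = - 3 \left(-3 + i \sqrt{2} + 36 + 4 \left(-3\right) i \sqrt{2}\right) 2803 = - 3 \left(-3 + i \sqrt{2} + 36 - 12 i \sqrt{2}\right) 2803 = - 3 \left(33 - 11 i \sqrt{2}\right) 2803 = \left(-99 + 33 i \sqrt{2}\right) 2803 = -277497 + 92499 i \sqrt{2}$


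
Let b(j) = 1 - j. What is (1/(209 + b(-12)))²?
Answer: 1/49284 ≈ 2.0291e-5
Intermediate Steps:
(1/(209 + b(-12)))² = (1/(209 + (1 - 1*(-12))))² = (1/(209 + (1 + 12)))² = (1/(209 + 13))² = (1/222)² = 1/49284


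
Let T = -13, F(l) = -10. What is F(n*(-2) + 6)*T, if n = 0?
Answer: 130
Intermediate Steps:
F(n*(-2) + 6)*T = -10*(-13) = 130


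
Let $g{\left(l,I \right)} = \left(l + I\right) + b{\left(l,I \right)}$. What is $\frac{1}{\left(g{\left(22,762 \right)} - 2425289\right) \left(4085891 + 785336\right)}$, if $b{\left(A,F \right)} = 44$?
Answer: $- \frac{1}{11810099883647} \approx -8.4673 \cdot 10^{-14}$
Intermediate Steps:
$g{\left(l,I \right)} = 44 + I + l$ ($g{\left(l,I \right)} = \left(l + I\right) + 44 = \left(I + l\right) + 44 = 44 + I + l$)
$\frac{1}{\left(g{\left(22,762 \right)} - 2425289\right) \left(4085891 + 785336\right)} = \frac{1}{\left(\left(44 + 762 + 22\right) - 2425289\right) \left(4085891 + 785336\right)} = \frac{1}{\left(828 - 2425289\right) 4871227} = \frac{1}{\left(-2424461\right) 4871227} = \frac{1}{-11810099883647} = - \frac{1}{11810099883647}$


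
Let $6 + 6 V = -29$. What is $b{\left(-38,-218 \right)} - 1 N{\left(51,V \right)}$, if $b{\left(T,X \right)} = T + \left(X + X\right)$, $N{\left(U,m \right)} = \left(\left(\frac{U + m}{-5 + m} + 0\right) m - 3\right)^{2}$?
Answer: $- \frac{5649385}{6084} \approx -928.56$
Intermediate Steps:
$V = - \frac{35}{6}$ ($V = -1 + \frac{1}{6} \left(-29\right) = -1 - \frac{29}{6} = - \frac{35}{6} \approx -5.8333$)
$N{\left(U,m \right)} = \left(-3 + \frac{m \left(U + m\right)}{-5 + m}\right)^{2}$ ($N{\left(U,m \right)} = \left(\left(\frac{U + m}{-5 + m} + 0\right) m - 3\right)^{2} = \left(\frac{U + m}{-5 + m} m - 3\right)^{2} = \left(\frac{m \left(U + m\right)}{-5 + m} - 3\right)^{2} = \left(-3 + \frac{m \left(U + m\right)}{-5 + m}\right)^{2}$)
$b{\left(T,X \right)} = T + 2 X$
$b{\left(-38,-218 \right)} - 1 N{\left(51,V \right)} = \left(-38 + 2 \left(-218\right)\right) - 1 \frac{\left(15 + \left(- \frac{35}{6}\right)^{2} - - \frac{35}{2} + 51 \left(- \frac{35}{6}\right)\right)^{2}}{\left(-5 - \frac{35}{6}\right)^{2}} = \left(-38 - 436\right) - 1 \frac{\left(15 + \frac{1225}{36} + \frac{35}{2} - \frac{595}{2}\right)^{2}}{\frac{4225}{36}} = -474 - 1 \frac{36 \left(- \frac{8315}{36}\right)^{2}}{4225} = -474 - 1 \cdot \frac{36}{4225} \cdot \frac{69139225}{1296} = -474 - 1 \cdot \frac{2765569}{6084} = -474 - \frac{2765569}{6084} = - \frac{5649385}{6084}$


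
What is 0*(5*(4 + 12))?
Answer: 0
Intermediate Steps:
0*(5*(4 + 12)) = 0*(5*16) = 0*80 = 0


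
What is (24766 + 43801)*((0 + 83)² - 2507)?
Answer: 300460594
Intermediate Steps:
(24766 + 43801)*((0 + 83)² - 2507) = 68567*(83² - 2507) = 68567*(6889 - 2507) = 68567*4382 = 300460594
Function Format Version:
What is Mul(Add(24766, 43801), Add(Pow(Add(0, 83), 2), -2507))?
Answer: 300460594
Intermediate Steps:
Mul(Add(24766, 43801), Add(Pow(Add(0, 83), 2), -2507)) = Mul(68567, Add(Pow(83, 2), -2507)) = Mul(68567, Add(6889, -2507)) = Mul(68567, 4382) = 300460594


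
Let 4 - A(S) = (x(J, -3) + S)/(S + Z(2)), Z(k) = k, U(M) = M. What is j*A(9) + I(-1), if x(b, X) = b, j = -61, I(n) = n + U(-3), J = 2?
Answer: -187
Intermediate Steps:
I(n) = -3 + n (I(n) = n - 3 = -3 + n)
A(S) = 3 (A(S) = 4 - (2 + S)/(S + 2) = 4 - (2 + S)/(2 + S) = 4 - 1*1 = 4 - 1 = 3)
j*A(9) + I(-1) = -61*3 + (-3 - 1) = -183 - 4 = -187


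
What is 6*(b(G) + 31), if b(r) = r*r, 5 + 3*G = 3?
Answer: 566/3 ≈ 188.67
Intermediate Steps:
G = -⅔ (G = -5/3 + (⅓)*3 = -5/3 + 1 = -⅔ ≈ -0.66667)
b(r) = r²
6*(b(G) + 31) = 6*((-⅔)² + 31) = 6*(4/9 + 31) = 6*(283/9) = 566/3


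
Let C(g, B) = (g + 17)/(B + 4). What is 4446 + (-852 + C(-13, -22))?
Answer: 32344/9 ≈ 3593.8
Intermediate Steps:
C(g, B) = (17 + g)/(4 + B)
4446 + (-852 + C(-13, -22)) = 4446 + (-852 + (17 - 13)/(4 - 22)) = 4446 + (-852 + 4/(-18)) = 4446 + (-852 - 1/18*4) = 4446 + (-852 - 2/9) = 4446 - 7670/9 = 32344/9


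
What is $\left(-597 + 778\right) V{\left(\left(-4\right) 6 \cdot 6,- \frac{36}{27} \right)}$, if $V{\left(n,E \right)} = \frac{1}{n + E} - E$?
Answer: $\frac{314035}{1308} \approx 240.09$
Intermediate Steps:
$V{\left(n,E \right)} = \frac{1}{E + n} - E$
$\left(-597 + 778\right) V{\left(\left(-4\right) 6 \cdot 6,- \frac{36}{27} \right)} = \left(-597 + 778\right) \frac{1 - \left(- \frac{36}{27}\right)^{2} - - \frac{36}{27} \left(-4\right) 6 \cdot 6}{- \frac{36}{27} + \left(-4\right) 6 \cdot 6} = 181 \frac{1 - \left(\left(-36\right) \frac{1}{27}\right)^{2} - \left(-36\right) \frac{1}{27} \left(\left(-24\right) 6\right)}{\left(-36\right) \frac{1}{27} - 144} = 181 \frac{1 - \left(- \frac{4}{3}\right)^{2} - \left(- \frac{4}{3}\right) \left(-144\right)}{- \frac{4}{3} - 144} = 181 \frac{1 - \frac{16}{9} - 192}{- \frac{436}{3}} = 181 \left(- \frac{3 \left(1 - \frac{16}{9} - 192\right)}{436}\right) = 181 \left(\left(- \frac{3}{436}\right) \left(- \frac{1735}{9}\right)\right) = 181 \cdot \frac{1735}{1308} = \frac{314035}{1308}$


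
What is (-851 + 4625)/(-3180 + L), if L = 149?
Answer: -3774/3031 ≈ -1.2451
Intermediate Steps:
(-851 + 4625)/(-3180 + L) = (-851 + 4625)/(-3180 + 149) = 3774/(-3031) = 3774*(-1/3031) = -3774/3031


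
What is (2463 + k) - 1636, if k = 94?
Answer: 921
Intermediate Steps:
(2463 + k) - 1636 = (2463 + 94) - 1636 = 2557 - 1636 = 921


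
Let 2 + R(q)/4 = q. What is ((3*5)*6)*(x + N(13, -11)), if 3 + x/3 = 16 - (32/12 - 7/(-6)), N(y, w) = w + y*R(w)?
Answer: -59355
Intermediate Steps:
R(q) = -8 + 4*q
N(y, w) = w + y*(-8 + 4*w)
x = 55/2 (x = -9 + 3*(16 - (32/12 - 7/(-6))) = -9 + 3*(16 - (32*(1/12) - 7*(-⅙))) = -9 + 3*(16 - (8/3 + 7/6)) = -9 + 3*(16 - 1*23/6) = -9 + 3*(16 - 23/6) = -9 + 3*(73/6) = -9 + 73/2 = 55/2 ≈ 27.500)
((3*5)*6)*(x + N(13, -11)) = ((3*5)*6)*(55/2 + (-11 + 4*13*(-2 - 11))) = (15*6)*(55/2 + (-11 + 4*13*(-13))) = 90*(55/2 + (-11 - 676)) = 90*(55/2 - 687) = 90*(-1319/2) = -59355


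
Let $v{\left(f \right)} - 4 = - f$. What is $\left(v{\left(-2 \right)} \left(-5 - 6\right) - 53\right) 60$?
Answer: $-7140$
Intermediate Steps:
$v{\left(f \right)} = 4 - f$
$\left(v{\left(-2 \right)} \left(-5 - 6\right) - 53\right) 60 = \left(\left(4 - -2\right) \left(-5 - 6\right) - 53\right) 60 = \left(\left(4 + 2\right) \left(-11\right) - 53\right) 60 = \left(6 \left(-11\right) - 53\right) 60 = \left(-66 - 53\right) 60 = \left(-119\right) 60 = -7140$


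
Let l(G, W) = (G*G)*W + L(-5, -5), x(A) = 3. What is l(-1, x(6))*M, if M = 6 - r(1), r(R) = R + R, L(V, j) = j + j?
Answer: -28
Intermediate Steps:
L(V, j) = 2*j
l(G, W) = -10 + W*G**2 (l(G, W) = (G*G)*W + 2*(-5) = G**2*W - 10 = W*G**2 - 10 = -10 + W*G**2)
r(R) = 2*R
M = 4 (M = 6 - 2 = 4)
l(-1, x(6))*M = (-10 + 3*(-1)**2)*4 = (-10 + 3*1)*4 = (-10 + 3)*4 = -7*4 = -28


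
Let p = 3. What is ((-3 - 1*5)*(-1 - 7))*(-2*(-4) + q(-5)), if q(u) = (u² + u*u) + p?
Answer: 3904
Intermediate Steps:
q(u) = 3 + 2*u² (q(u) = (u² + u*u) + 3 = (u² + u²) + 3 = 2*u² + 3 = 3 + 2*u²)
((-3 - 1*5)*(-1 - 7))*(-2*(-4) + q(-5)) = ((-3 - 1*5)*(-1 - 7))*(-2*(-4) + (3 + 2*(-5)²)) = ((-3 - 5)*(-8))*(8 + (3 + 2*25)) = (-8*(-8))*(8 + (3 + 50)) = 64*(8 + 53) = 64*61 = 3904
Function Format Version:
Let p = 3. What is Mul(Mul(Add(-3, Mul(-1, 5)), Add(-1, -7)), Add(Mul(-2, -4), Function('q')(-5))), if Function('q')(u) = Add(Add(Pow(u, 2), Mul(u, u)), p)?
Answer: 3904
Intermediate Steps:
Function('q')(u) = Add(3, Mul(2, Pow(u, 2))) (Function('q')(u) = Add(Add(Pow(u, 2), Mul(u, u)), 3) = Add(Add(Pow(u, 2), Pow(u, 2)), 3) = Add(Mul(2, Pow(u, 2)), 3) = Add(3, Mul(2, Pow(u, 2))))
Mul(Mul(Add(-3, Mul(-1, 5)), Add(-1, -7)), Add(Mul(-2, -4), Function('q')(-5))) = Mul(Mul(Add(-3, Mul(-1, 5)), Add(-1, -7)), Add(Mul(-2, -4), Add(3, Mul(2, Pow(-5, 2))))) = Mul(Mul(Add(-3, -5), -8), Add(8, Add(3, Mul(2, 25)))) = Mul(Mul(-8, -8), Add(8, Add(3, 50))) = Mul(64, Add(8, 53)) = Mul(64, 61) = 3904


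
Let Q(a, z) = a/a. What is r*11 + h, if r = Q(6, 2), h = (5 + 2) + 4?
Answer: 22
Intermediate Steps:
h = 11 (h = 7 + 4 = 11)
Q(a, z) = 1
r = 1
r*11 + h = 1*11 + 11 = 11 + 11 = 22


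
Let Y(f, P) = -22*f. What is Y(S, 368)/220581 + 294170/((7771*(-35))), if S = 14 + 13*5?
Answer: -13072204540/11998944657 ≈ -1.0894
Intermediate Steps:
S = 79 (S = 14 + 65 = 79)
Y(S, 368)/220581 + 294170/((7771*(-35))) = -22*79/220581 + 294170/((7771*(-35))) = -1738*1/220581 + 294170/(-271985) = -1738/220581 + 294170*(-1/271985) = -1738/220581 - 58834/54397 = -13072204540/11998944657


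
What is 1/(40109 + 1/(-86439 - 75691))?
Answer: 162130/6502872169 ≈ 2.4932e-5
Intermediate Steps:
1/(40109 + 1/(-86439 - 75691)) = 1/(40109 + 1/(-162130)) = 1/(40109 - 1/162130) = 1/(6502872169/162130) = 162130/6502872169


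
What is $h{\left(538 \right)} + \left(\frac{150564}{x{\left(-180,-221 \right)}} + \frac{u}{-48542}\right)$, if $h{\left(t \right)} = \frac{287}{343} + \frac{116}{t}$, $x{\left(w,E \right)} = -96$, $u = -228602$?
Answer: $- \frac{3999240575721}{2559328408} \approx -1562.6$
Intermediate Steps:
$h{\left(t \right)} = \frac{41}{49} + \frac{116}{t}$ ($h{\left(t \right)} = 287 \cdot \frac{1}{343} + \frac{116}{t} = \frac{41}{49} + \frac{116}{t}$)
$h{\left(538 \right)} + \left(\frac{150564}{x{\left(-180,-221 \right)}} + \frac{u}{-48542}\right) = \left(\frac{41}{49} + \frac{116}{538}\right) + \left(\frac{150564}{-96} - \frac{228602}{-48542}\right) = \left(\frac{41}{49} + 116 \cdot \frac{1}{538}\right) + \left(150564 \left(- \frac{1}{96}\right) - - \frac{114301}{24271}\right) = \left(\frac{41}{49} + \frac{58}{269}\right) + \left(- \frac{12547}{8} + \frac{114301}{24271}\right) = \frac{13871}{13181} - \frac{303613829}{194168} = - \frac{3999240575721}{2559328408}$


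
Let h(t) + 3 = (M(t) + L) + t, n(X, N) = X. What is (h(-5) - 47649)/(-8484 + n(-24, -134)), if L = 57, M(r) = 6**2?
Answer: 11891/2127 ≈ 5.5905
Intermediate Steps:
M(r) = 36
h(t) = 90 + t (h(t) = -3 + ((36 + 57) + t) = -3 + (93 + t) = 90 + t)
(h(-5) - 47649)/(-8484 + n(-24, -134)) = ((90 - 5) - 47649)/(-8484 - 24) = (85 - 47649)/(-8508) = -47564*(-1/8508) = 11891/2127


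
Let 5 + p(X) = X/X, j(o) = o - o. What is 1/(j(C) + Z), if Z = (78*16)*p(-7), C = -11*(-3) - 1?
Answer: -1/4992 ≈ -0.00020032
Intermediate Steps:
C = 32 (C = 33 - 1 = 32)
j(o) = 0
p(X) = -4 (p(X) = -5 + X/X = -5 + 1 = -4)
Z = -4992 (Z = (78*16)*(-4) = 1248*(-4) = -4992)
1/(j(C) + Z) = 1/(0 - 4992) = 1/(-4992) = -1/4992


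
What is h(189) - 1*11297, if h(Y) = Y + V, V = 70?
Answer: -11038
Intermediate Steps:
h(Y) = 70 + Y (h(Y) = Y + 70 = 70 + Y)
h(189) - 1*11297 = (70 + 189) - 1*11297 = 259 - 11297 = -11038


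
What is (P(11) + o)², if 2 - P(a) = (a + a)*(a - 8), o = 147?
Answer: 6889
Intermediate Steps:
P(a) = 2 - 2*a*(-8 + a) (P(a) = 2 - (a + a)*(a - 8) = 2 - 2*a*(-8 + a))
(P(11) + o)² = ((2 - 2*11² + 16*11) + 147)² = ((2 - 2*121 + 176) + 147)² = ((2 - 242 + 176) + 147)² = (-64 + 147)² = 83² = 6889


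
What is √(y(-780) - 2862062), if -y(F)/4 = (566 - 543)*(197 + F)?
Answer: I*√2808426 ≈ 1675.8*I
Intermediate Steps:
y(F) = -18124 - 92*F (y(F) = -4*(566 - 543)*(197 + F) = -92*(197 + F) = -4*(4531 + 23*F) = -18124 - 92*F)
√(y(-780) - 2862062) = √((-18124 - 92*(-780)) - 2862062) = √((-18124 + 71760) - 2862062) = √(53636 - 2862062) = √(-2808426) = I*√2808426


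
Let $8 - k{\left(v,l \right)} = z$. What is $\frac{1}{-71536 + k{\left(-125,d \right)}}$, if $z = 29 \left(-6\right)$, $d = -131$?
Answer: $- \frac{1}{71354} \approx -1.4015 \cdot 10^{-5}$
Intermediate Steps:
$z = -174$
$k{\left(v,l \right)} = 182$ ($k{\left(v,l \right)} = 8 - -174 = 8 + 174 = 182$)
$\frac{1}{-71536 + k{\left(-125,d \right)}} = \frac{1}{-71536 + 182} = \frac{1}{-71354} = - \frac{1}{71354}$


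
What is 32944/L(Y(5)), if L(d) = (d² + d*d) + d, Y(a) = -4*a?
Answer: 8236/195 ≈ 42.236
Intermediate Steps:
L(d) = d + 2*d² (L(d) = (d² + d²) + d = 2*d² + d = d + 2*d²)
32944/L(Y(5)) = 32944/(((-4*5)*(1 + 2*(-4*5)))) = 32944/((-20*(1 + 2*(-20)))) = 32944/((-20*(1 - 40))) = 32944/((-20*(-39))) = 32944/780 = 32944*(1/780) = 8236/195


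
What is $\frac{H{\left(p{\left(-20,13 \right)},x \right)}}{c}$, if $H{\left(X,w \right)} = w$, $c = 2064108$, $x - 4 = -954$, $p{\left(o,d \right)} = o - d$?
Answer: $- \frac{475}{1032054} \approx -0.00046025$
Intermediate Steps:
$x = -950$ ($x = 4 - 954 = -950$)
$\frac{H{\left(p{\left(-20,13 \right)},x \right)}}{c} = - \frac{950}{2064108} = \left(-950\right) \frac{1}{2064108} = - \frac{475}{1032054}$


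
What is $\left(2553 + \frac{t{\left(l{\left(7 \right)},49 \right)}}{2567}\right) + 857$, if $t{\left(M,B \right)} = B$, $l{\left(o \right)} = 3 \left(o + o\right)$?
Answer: $\frac{8753519}{2567} \approx 3410.0$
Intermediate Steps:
$l{\left(o \right)} = 6 o$ ($l{\left(o \right)} = 3 \cdot 2 o = 6 o$)
$\left(2553 + \frac{t{\left(l{\left(7 \right)},49 \right)}}{2567}\right) + 857 = \left(2553 + \frac{49}{2567}\right) + 857 = \frac{6553600}{2567} + 857 = \frac{8753519}{2567}$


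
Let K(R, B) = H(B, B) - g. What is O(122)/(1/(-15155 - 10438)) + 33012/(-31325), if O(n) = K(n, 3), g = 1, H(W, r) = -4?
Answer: 572638659/4475 ≈ 1.2796e+5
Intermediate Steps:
K(R, B) = -5 (K(R, B) = -4 - 1*1 = -4 - 1 = -5)
O(n) = -5
O(122)/(1/(-15155 - 10438)) + 33012/(-31325) = -5/(1/(-15155 - 10438)) + 33012/(-31325) = -5/(1/(-25593)) + 33012*(-1/31325) = -5/(-1/25593) - 4716/4475 = -5*(-25593) - 4716/4475 = 127965 - 4716/4475 = 572638659/4475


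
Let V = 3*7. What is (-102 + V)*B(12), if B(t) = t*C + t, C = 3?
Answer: -3888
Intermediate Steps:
B(t) = 4*t (B(t) = t*3 + t = 3*t + t = 4*t)
V = 21
(-102 + V)*B(12) = (-102 + 21)*(4*12) = -81*48 = -3888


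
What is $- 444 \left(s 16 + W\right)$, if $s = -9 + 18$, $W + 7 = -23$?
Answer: $-50616$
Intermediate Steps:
$W = -30$ ($W = -7 - 23 = -30$)
$s = 9$
$- 444 \left(s 16 + W\right) = - 444 \left(9 \cdot 16 - 30\right) = - 444 \left(144 - 30\right) = \left(-444\right) 114 = -50616$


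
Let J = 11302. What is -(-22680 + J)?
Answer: 11378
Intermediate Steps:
-(-22680 + J) = -(-22680 + 11302) = -1*(-11378) = 11378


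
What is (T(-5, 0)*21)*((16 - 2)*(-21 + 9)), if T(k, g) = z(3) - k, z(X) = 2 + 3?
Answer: -35280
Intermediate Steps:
z(X) = 5
T(k, g) = 5 - k
(T(-5, 0)*21)*((16 - 2)*(-21 + 9)) = ((5 - 1*(-5))*21)*((16 - 2)*(-21 + 9)) = ((5 + 5)*21)*(14*(-12)) = (10*21)*(-168) = 210*(-168) = -35280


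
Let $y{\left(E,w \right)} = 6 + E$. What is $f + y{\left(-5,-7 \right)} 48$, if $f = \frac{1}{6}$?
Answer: $\frac{289}{6} \approx 48.167$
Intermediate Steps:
$f = \frac{1}{6} \approx 0.16667$
$f + y{\left(-5,-7 \right)} 48 = \frac{1}{6} + \left(6 - 5\right) 48 = \frac{1}{6} + 1 \cdot 48 = \frac{1}{6} + 48 = \frac{289}{6}$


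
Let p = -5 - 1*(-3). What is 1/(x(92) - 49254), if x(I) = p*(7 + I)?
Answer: -1/49452 ≈ -2.0222e-5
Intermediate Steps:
p = -2 (p = -5 + 3 = -2)
x(I) = -14 - 2*I (x(I) = -2*(7 + I) = -14 - 2*I)
1/(x(92) - 49254) = 1/((-14 - 2*92) - 49254) = 1/((-14 - 184) - 49254) = 1/(-198 - 49254) = 1/(-49452) = -1/49452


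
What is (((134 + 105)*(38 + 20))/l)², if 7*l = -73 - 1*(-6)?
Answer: 9415597156/4489 ≈ 2.0975e+6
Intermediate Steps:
l = -67/7 (l = (-73 - 1*(-6))/7 = (-73 + 6)/7 = (⅐)*(-67) = -67/7 ≈ -9.5714)
(((134 + 105)*(38 + 20))/l)² = (((134 + 105)*(38 + 20))/(-67/7))² = ((239*58)*(-7/67))² = (13862*(-7/67))² = (-97034/67)² = 9415597156/4489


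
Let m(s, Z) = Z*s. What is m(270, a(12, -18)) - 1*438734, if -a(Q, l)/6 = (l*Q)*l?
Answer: -6737294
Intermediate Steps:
a(Q, l) = -6*Q*l**2 (a(Q, l) = -6*l*Q*l = -6*Q*l*l = -6*Q*l**2)
m(270, a(12, -18)) - 1*438734 = -6*12*(-18)**2*270 - 1*438734 = -6*12*324*270 - 438734 = -23328*270 - 438734 = -6298560 - 438734 = -6737294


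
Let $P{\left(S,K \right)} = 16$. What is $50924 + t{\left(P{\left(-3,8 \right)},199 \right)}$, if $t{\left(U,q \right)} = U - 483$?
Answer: $50457$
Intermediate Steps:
$t{\left(U,q \right)} = -483 + U$
$50924 + t{\left(P{\left(-3,8 \right)},199 \right)} = 50924 + \left(-483 + 16\right) = 50924 - 467 = 50457$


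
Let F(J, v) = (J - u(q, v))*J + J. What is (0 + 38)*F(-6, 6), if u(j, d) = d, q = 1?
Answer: 2508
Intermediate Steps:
F(J, v) = J + J*(J - v) (F(J, v) = (J - v)*J + J = J*(J - v) + J = J + J*(J - v))
(0 + 38)*F(-6, 6) = (0 + 38)*(-6*(1 - 6 - 1*6)) = 38*(-6*(1 - 6 - 6)) = 38*(-6*(-11)) = 38*66 = 2508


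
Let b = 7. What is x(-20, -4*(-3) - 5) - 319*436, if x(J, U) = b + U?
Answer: -139070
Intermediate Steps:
x(J, U) = 7 + U
x(-20, -4*(-3) - 5) - 319*436 = (7 + (-4*(-3) - 5)) - 319*436 = (7 + (12 - 5)) - 139084 = (7 + 7) - 139084 = 14 - 139084 = -139070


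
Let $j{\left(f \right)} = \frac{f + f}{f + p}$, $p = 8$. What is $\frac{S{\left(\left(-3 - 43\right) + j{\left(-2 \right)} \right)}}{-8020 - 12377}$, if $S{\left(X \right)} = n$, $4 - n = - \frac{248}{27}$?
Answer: $- \frac{356}{550719} \approx -0.00064643$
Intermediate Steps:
$j{\left(f \right)} = \frac{2 f}{8 + f}$ ($j{\left(f \right)} = \frac{f + f}{f + 8} = \frac{2 f}{8 + f}$)
$n = \frac{356}{27}$ ($n = 4 - - \frac{248}{27} = 4 + \frac{248}{27} = \frac{356}{27} \approx 13.185$)
$S{\left(X \right)} = \frac{356}{27}$
$\frac{S{\left(\left(-3 - 43\right) + j{\left(-2 \right)} \right)}}{-8020 - 12377} = \frac{356}{27 \left(-8020 - 12377\right)} = \frac{356}{27 \left(-20397\right)} = \frac{356}{27} \left(- \frac{1}{20397}\right) = - \frac{356}{550719}$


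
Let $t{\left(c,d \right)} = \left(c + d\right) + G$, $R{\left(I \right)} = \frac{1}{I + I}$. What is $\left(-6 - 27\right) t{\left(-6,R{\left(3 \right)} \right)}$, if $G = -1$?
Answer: $\frac{451}{2} \approx 225.5$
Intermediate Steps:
$R{\left(I \right)} = \frac{1}{2 I}$
$t{\left(c,d \right)} = -1 + c + d$ ($t{\left(c,d \right)} = \left(c + d\right) - 1 = -1 + c + d$)
$\left(-6 - 27\right) t{\left(-6,R{\left(3 \right)} \right)} = \left(-6 - 27\right) \left(-1 - 6 + \frac{1}{2 \cdot 3}\right) = - 33 \left(-1 - 6 + \frac{1}{2} \cdot \frac{1}{3}\right) = - 33 \left(-1 - 6 + \frac{1}{6}\right) = \left(-33\right) \left(- \frac{41}{6}\right) = \frac{451}{2}$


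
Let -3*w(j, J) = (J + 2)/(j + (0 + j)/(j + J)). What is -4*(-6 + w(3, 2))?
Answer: 688/27 ≈ 25.481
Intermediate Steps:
w(j, J) = -(2 + J)/(3*(j + j/(J + j))) (w(j, J) = -(J + 2)/(3*(j + (0 + j)/(j + J))) = -(2 + J)/(3*(j + j/(J + j))))
-4*(-6 + w(3, 2)) = -4*(-6 + (⅓)*(-1*2² - 2*2 - 2*3 - 1*2*3)/(3*(1 + 2 + 3))) = -4*(-6 + (⅓)*(⅓)*(-1*4 - 4 - 6 - 6)/6) = -4*(-6 + (⅓)*(⅓)*(⅙)*(-4 - 4 - 6 - 6)) = -4*(-6 + (⅓)*(⅓)*(⅙)*(-20)) = -4*(-6 - 10/27) = -4*(-172/27) = 688/27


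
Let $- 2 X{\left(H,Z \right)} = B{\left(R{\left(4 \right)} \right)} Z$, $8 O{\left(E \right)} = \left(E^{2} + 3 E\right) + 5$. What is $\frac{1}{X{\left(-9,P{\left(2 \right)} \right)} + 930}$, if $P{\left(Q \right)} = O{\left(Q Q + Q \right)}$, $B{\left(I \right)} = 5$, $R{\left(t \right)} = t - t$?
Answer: $\frac{16}{14585} \approx 0.001097$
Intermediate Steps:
$R{\left(t \right)} = 0$
$O{\left(E \right)} = \frac{5}{8} + \frac{E^{2}}{8} + \frac{3 E}{8}$ ($O{\left(E \right)} = \frac{\left(E^{2} + 3 E\right) + 5}{8} = \frac{5 + E^{2} + 3 E}{8} = \frac{5}{8} + \frac{E^{2}}{8} + \frac{3 E}{8}$)
$P{\left(Q \right)} = \frac{5}{8} + \frac{\left(Q + Q^{2}\right)^{2}}{8} + \frac{3 Q}{8} + \frac{3 Q^{2}}{8}$ ($P{\left(Q \right)} = \frac{5}{8} + \frac{\left(Q Q + Q\right)^{2}}{8} + \frac{3 \left(Q Q + Q\right)}{8} = \frac{5}{8} + \frac{\left(Q^{2} + Q\right)^{2}}{8} + \frac{3 \left(Q^{2} + Q\right)}{8} = \frac{5}{8} + \frac{\left(Q + Q^{2}\right)^{2}}{8} + \frac{3 \left(Q + Q^{2}\right)}{8} = \frac{5}{8} + \frac{\left(Q + Q^{2}\right)^{2}}{8} + \left(\frac{3 Q}{8} + \frac{3 Q^{2}}{8}\right) = \frac{5}{8} + \frac{\left(Q + Q^{2}\right)^{2}}{8} + \frac{3 Q}{8} + \frac{3 Q^{2}}{8}$)
$X{\left(H,Z \right)} = - \frac{5 Z}{2}$
$\frac{1}{X{\left(-9,P{\left(2 \right)} \right)} + 930} = \frac{1}{- \frac{5 \left(\frac{5}{8} + \frac{2^{2} \left(1 + 2\right)^{2}}{8} + \frac{3}{8} \cdot 2 \left(1 + 2\right)\right)}{2} + 930} = \frac{1}{- \frac{5 \left(\frac{5}{8} + \frac{1}{8} \cdot 4 \cdot 3^{2} + \frac{3}{8} \cdot 2 \cdot 3\right)}{2} + 930} = \frac{1}{- \frac{5 \left(\frac{5}{8} + \frac{1}{8} \cdot 4 \cdot 9 + \frac{9}{4}\right)}{2} + 930} = \frac{1}{- \frac{5 \left(\frac{5}{8} + \frac{9}{2} + \frac{9}{4}\right)}{2} + 930} = \frac{1}{\left(- \frac{5}{2}\right) \frac{59}{8} + 930} = \frac{1}{- \frac{295}{16} + 930} = \frac{1}{\frac{14585}{16}} = \frac{16}{14585}$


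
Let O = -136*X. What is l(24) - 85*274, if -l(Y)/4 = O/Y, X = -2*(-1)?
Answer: -69734/3 ≈ -23245.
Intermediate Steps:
X = 2
O = -272 (O = -136*2 = -272)
l(Y) = 1088/Y (l(Y) = -(-1088)/Y = 1088/Y)
l(24) - 85*274 = 1088/24 - 85*274 = 1088*(1/24) - 1*23290 = 136/3 - 23290 = -69734/3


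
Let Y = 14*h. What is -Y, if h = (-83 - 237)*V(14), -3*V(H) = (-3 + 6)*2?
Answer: -8960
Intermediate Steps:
V(H) = -2 (V(H) = -(-3 + 6)*2/3 = -2)
h = 640 (h = (-83 - 237)*(-2) = -320*(-2) = 640)
Y = 8960 (Y = 14*640 = 8960)
-Y = -1*8960 = -8960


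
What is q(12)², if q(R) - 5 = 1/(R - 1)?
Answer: 3136/121 ≈ 25.917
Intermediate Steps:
q(R) = 5 + 1/(-1 + R) (q(R) = 5 + 1/(R - 1) = 5 + 1/(-1 + R))
q(12)² = ((-4 + 5*12)/(-1 + 12))² = ((-4 + 60)/11)² = ((1/11)*56)² = (56/11)² = 3136/121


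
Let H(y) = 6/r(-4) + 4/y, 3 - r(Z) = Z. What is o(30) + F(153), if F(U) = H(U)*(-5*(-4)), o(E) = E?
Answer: 51050/1071 ≈ 47.666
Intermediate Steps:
r(Z) = 3 - Z
H(y) = 6/7 + 4/y (H(y) = 6/(3 - 1*(-4)) + 4/y = 6/(3 + 4) + 4/y = 6/7 + 4/y)
F(U) = 120/7 + 80/U (F(U) = (6/7 + 4/U)*(-5*(-4)) = (6/7 + 4/U)*20 = 120/7 + 80/U)
o(30) + F(153) = 30 + (120/7 + 80/153) = 30 + 18920/1071 = 51050/1071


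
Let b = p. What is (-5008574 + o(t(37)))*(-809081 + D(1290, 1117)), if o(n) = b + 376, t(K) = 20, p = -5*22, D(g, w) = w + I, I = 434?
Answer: 4044358959240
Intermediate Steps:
D(g, w) = 434 + w (D(g, w) = w + 434 = 434 + w)
p = -110
b = -110
o(n) = 266 (o(n) = -110 + 376 = 266)
(-5008574 + o(t(37)))*(-809081 + D(1290, 1117)) = (-5008574 + 266)*(-809081 + (434 + 1117)) = -5008308*(-809081 + 1551) = -5008308*(-807530) = 4044358959240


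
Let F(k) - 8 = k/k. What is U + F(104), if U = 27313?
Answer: 27322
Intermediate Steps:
F(k) = 9 (F(k) = 8 + k/k = 8 + 1 = 9)
U + F(104) = 27313 + 9 = 27322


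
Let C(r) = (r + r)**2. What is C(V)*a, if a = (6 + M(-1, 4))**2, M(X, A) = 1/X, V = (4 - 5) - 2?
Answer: 900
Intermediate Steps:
V = -3 (V = -1 - 2 = -3)
C(r) = 4*r**2 (C(r) = (2*r)**2 = 4*r**2)
a = 25 (a = (6 + 1/(-1))**2 = (6 - 1)**2 = 5**2 = 25)
C(V)*a = (4*(-3)**2)*25 = (4*9)*25 = 36*25 = 900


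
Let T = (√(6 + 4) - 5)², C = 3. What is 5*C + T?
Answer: 50 - 10*√10 ≈ 18.377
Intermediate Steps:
T = (-5 + √10)² (T = (√10 - 5)² = (-5 + √10)² ≈ 3.3772)
5*C + T = 5*3 + (5 - √10)² = 15 + (5 - √10)²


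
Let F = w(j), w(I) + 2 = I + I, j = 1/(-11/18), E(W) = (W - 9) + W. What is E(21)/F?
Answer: -363/58 ≈ -6.2586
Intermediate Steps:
E(W) = -9 + 2*W (E(W) = (-9 + W) + W = -9 + 2*W)
j = -18/11 (j = 1/(-11*1/18) = 1/(-11/18) = -18/11 ≈ -1.6364)
w(I) = -2 + 2*I (w(I) = -2 + (I + I) = -2 + 2*I)
F = -58/11 (F = -2 + 2*(-18/11) = -2 - 36/11 = -58/11 ≈ -5.2727)
E(21)/F = (-9 + 2*21)/(-58/11) = (-9 + 42)*(-11/58) = 33*(-11/58) = -363/58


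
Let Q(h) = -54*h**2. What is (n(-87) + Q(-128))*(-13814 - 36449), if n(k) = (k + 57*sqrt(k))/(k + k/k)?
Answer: 3824371385967/86 + 2864991*I*sqrt(87)/86 ≈ 4.4469e+10 + 3.1073e+5*I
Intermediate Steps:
n(k) = (k + 57*sqrt(k))/(1 + k) (n(k) = (k + 57*sqrt(k))/(k + 1) = (k + 57*sqrt(k))/(1 + k))
(n(-87) + Q(-128))*(-13814 - 36449) = ((-87 + 57*sqrt(-87))/(1 - 87) - 54*(-128)**2)*(-13814 - 36449) = ((-87 + 57*(I*sqrt(87)))/(-86) - 54*16384)*(-50263) = (-(-87 + 57*I*sqrt(87))/86 - 884736)*(-50263) = ((87/86 - 57*I*sqrt(87)/86) - 884736)*(-50263) = (-76087209/86 - 57*I*sqrt(87)/86)*(-50263) = 3824371385967/86 + 2864991*I*sqrt(87)/86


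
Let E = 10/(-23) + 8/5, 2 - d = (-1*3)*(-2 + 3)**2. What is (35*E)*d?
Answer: 4690/23 ≈ 203.91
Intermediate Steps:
d = 5 (d = 2 - (-1*3)*(-2 + 3)**2 = 2 - (-3)*1**2 = 2 - (-3) = 2 - 1*(-3) = 2 + 3 = 5)
E = 134/115 (E = 10*(-1/23) + 8*(1/5) = -10/23 + 8/5 = 134/115 ≈ 1.1652)
(35*E)*d = (35*(134/115))*5 = (938/23)*5 = 4690/23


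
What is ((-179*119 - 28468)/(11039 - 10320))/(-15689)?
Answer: 49769/11280391 ≈ 0.0044120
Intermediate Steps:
((-179*119 - 28468)/(11039 - 10320))/(-15689) = ((-21301 - 28468)/719)*(-1/15689) = -49769*1/719*(-1/15689) = -49769/719*(-1/15689) = 49769/11280391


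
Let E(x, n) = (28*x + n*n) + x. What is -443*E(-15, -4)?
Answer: 185617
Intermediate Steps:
E(x, n) = n**2 + 29*x (E(x, n) = (28*x + n**2) + x = (n**2 + 28*x) + x = n**2 + 29*x)
-443*E(-15, -4) = -443*((-4)**2 + 29*(-15)) = -443*(16 - 435) = -443*(-419) = 185617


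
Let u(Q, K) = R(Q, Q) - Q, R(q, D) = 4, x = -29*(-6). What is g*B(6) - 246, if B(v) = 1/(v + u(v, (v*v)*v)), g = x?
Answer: -405/2 ≈ -202.50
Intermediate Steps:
x = 174
g = 174
u(Q, K) = 4 - Q
B(v) = ¼ (B(v) = 1/(v + (4 - v)) = 1/4 = ¼)
g*B(6) - 246 = 174*(¼) - 246 = 87/2 - 246 = -405/2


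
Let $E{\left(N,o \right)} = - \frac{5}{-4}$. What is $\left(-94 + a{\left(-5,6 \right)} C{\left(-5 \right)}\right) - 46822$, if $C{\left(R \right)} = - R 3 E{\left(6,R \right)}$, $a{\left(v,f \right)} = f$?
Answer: $- \frac{93607}{2} \approx -46804.0$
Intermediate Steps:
$E{\left(N,o \right)} = \frac{5}{4}$ ($E{\left(N,o \right)} = \left(-5\right) \left(- \frac{1}{4}\right) = \frac{5}{4}$)
$C{\left(R \right)} = - \frac{15 R}{4}$ ($C{\left(R \right)} = - \frac{R 3 \cdot 5}{4} = - \frac{3 R 5}{4} = - \frac{15 R}{4}$)
$\left(-94 + a{\left(-5,6 \right)} C{\left(-5 \right)}\right) - 46822 = \left(-94 + 6 \left(\left(- \frac{15}{4}\right) \left(-5\right)\right)\right) - 46822 = \left(-94 + 6 \cdot \frac{75}{4}\right) - 46822 = \left(-94 + \frac{225}{2}\right) - 46822 = \frac{37}{2} - 46822 = - \frac{93607}{2}$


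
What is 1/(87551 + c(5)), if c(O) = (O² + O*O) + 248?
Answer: 1/87849 ≈ 1.1383e-5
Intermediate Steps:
c(O) = 248 + 2*O² (c(O) = (O² + O²) + 248 = 2*O² + 248 = 248 + 2*O²)
1/(87551 + c(5)) = 1/(87551 + (248 + 2*5²)) = 1/(87551 + (248 + 2*25)) = 1/(87551 + (248 + 50)) = 1/(87551 + 298) = 1/87849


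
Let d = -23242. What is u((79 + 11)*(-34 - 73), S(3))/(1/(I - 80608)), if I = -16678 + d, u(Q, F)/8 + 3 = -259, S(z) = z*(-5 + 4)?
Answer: 252626688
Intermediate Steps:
S(z) = -z (S(z) = z*(-1) = -z)
u(Q, F) = -2096 (u(Q, F) = -24 + 8*(-259) = -24 - 2072 = -2096)
I = -39920 (I = -16678 - 23242 = -39920)
u((79 + 11)*(-34 - 73), S(3))/(1/(I - 80608)) = -2096/(1/(-39920 - 80608)) = -2096/(1/(-120528)) = -2096/(-1/120528) = -2096*(-120528) = 252626688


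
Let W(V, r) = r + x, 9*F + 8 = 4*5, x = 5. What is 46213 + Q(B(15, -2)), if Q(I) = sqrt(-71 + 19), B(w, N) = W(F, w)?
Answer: 46213 + 2*I*sqrt(13) ≈ 46213.0 + 7.2111*I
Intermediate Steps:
F = 4/3 (F = -8/9 + (4*5)/9 = -8/9 + (1/9)*20 = -8/9 + 20/9 = 4/3 ≈ 1.3333)
W(V, r) = 5 + r (W(V, r) = r + 5 = 5 + r)
B(w, N) = 5 + w
Q(I) = 2*I*sqrt(13) (Q(I) = sqrt(-52) = 2*I*sqrt(13))
46213 + Q(B(15, -2)) = 46213 + 2*I*sqrt(13)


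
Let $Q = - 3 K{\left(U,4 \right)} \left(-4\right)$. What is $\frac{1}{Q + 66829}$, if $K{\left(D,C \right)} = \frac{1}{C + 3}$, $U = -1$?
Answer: $\frac{7}{467815} \approx 1.4963 \cdot 10^{-5}$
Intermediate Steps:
$K{\left(D,C \right)} = \frac{1}{3 + C}$
$Q = \frac{12}{7}$ ($Q = - \frac{3}{3 + 4} \left(-4\right) = - \frac{3}{7} \left(-4\right) = \left(-3\right) \frac{1}{7} \left(-4\right) = \left(- \frac{3}{7}\right) \left(-4\right) = \frac{12}{7} \approx 1.7143$)
$\frac{1}{Q + 66829} = \frac{1}{\frac{12}{7} + 66829} = \frac{1}{\frac{467815}{7}} = \frac{7}{467815}$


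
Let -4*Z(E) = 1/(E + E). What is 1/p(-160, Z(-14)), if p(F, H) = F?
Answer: -1/160 ≈ -0.0062500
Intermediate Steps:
Z(E) = -1/(8*E) (Z(E) = -1/(4*(E + E)) = -1/(2*E)/4 = -1/(8*E))
1/p(-160, Z(-14)) = 1/(-160) = -1/160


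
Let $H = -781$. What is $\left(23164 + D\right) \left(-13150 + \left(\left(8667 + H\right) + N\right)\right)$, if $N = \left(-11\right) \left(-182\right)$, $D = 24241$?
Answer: $-154635110$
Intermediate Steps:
$N = 2002$
$\left(23164 + D\right) \left(-13150 + \left(\left(8667 + H\right) + N\right)\right) = \left(23164 + 24241\right) \left(-13150 + \left(\left(8667 - 781\right) + 2002\right)\right) = 47405 \left(-13150 + \left(7886 + 2002\right)\right) = 47405 \left(-13150 + 9888\right) = 47405 \left(-3262\right) = -154635110$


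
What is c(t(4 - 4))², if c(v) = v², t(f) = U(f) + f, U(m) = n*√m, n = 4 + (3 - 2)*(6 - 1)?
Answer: 0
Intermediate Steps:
n = 9 (n = 4 + 1*5 = 4 + 5 = 9)
U(m) = 9*√m
t(f) = f + 9*√f (t(f) = 9*√f + f = f + 9*√f)
c(t(4 - 4))² = (((4 - 4) + 9*√(4 - 4))²)² = ((0 + 9*√0)²)² = ((0 + 9*0)²)² = ((0 + 0)²)² = (0²)² = 0² = 0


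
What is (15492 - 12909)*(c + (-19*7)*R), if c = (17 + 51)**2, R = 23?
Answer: 4042395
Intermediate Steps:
c = 4624 (c = 68**2 = 4624)
(15492 - 12909)*(c + (-19*7)*R) = (15492 - 12909)*(4624 - 19*7*23) = 2583*(4624 - 133*23) = 2583*(4624 - 3059) = 2583*1565 = 4042395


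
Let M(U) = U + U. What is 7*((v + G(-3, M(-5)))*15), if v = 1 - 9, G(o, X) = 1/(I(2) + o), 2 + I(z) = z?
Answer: -875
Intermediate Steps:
I(z) = -2 + z
M(U) = 2*U
G(o, X) = 1/o (G(o, X) = 1/((-2 + 2) + o) = 1/(0 + o) = 1/o)
v = -8
7*((v + G(-3, M(-5)))*15) = 7*((-8 + 1/(-3))*15) = 7*((-8 - ⅓)*15) = 7*(-25/3*15) = 7*(-125) = -875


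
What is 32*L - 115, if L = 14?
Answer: 333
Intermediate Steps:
32*L - 115 = 32*14 - 115 = 448 - 115 = 333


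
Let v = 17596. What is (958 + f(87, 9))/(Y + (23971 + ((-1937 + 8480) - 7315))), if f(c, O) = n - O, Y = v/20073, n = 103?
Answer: 21116796/465691123 ≈ 0.045345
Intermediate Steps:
Y = 17596/20073 ≈ 0.87660
f(c, O) = 103 - O
(958 + f(87, 9))/(Y + (23971 + ((-1937 + 8480) - 7315))) = (958 + (103 - 1*9))/(17596/20073 + (23971 + ((-1937 + 8480) - 7315))) = (958 + (103 - 9))/(17596/20073 + (23971 + (6543 - 7315))) = (958 + 94)/(17596/20073 + (23971 - 772)) = 1052/(17596/20073 + 23199) = 1052/(465691123/20073) = 1052*(20073/465691123) = 21116796/465691123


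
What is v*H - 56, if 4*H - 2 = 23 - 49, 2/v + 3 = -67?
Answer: -1954/35 ≈ -55.829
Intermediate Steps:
v = -1/35 (v = 2/(-3 - 67) = 2/(-70) = 2*(-1/70) = -1/35 ≈ -0.028571)
H = -6 (H = 1/2 + (23 - 49)/4 = 1/2 + (1/4)*(-26) = 1/2 - 13/2 = -6)
v*H - 56 = -1/35*(-6) - 56 = 6/35 - 56 = -1954/35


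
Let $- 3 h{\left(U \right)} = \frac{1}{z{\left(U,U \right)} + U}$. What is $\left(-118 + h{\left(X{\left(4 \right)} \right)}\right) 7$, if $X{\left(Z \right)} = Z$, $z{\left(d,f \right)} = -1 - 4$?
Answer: $- \frac{2471}{3} \approx -823.67$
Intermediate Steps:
$z{\left(d,f \right)} = -5$
$h{\left(U \right)} = - \frac{1}{3 \left(-5 + U\right)}$
$\left(-118 + h{\left(X{\left(4 \right)} \right)}\right) 7 = \left(-118 - \frac{1}{-15 + 3 \cdot 4}\right) 7 = \left(-118 - \frac{1}{-15 + 12}\right) 7 = \left(-118 - \frac{1}{-3}\right) 7 = \left(-118 - - \frac{1}{3}\right) 7 = \left(-118 + \frac{1}{3}\right) 7 = \left(- \frac{353}{3}\right) 7 = - \frac{2471}{3}$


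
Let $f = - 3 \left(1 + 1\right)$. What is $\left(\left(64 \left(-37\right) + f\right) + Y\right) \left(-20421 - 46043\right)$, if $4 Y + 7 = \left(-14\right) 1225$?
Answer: $442866248$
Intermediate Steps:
$Y = - \frac{17157}{4}$ ($Y = - \frac{7}{4} + \frac{\left(-14\right) 1225}{4} = - \frac{7}{4} + \frac{1}{4} \left(-17150\right) = - \frac{7}{4} - \frac{8575}{2} = - \frac{17157}{4} \approx -4289.3$)
$f = -6$ ($f = \left(-3\right) 2 = -6$)
$\left(\left(64 \left(-37\right) + f\right) + Y\right) \left(-20421 - 46043\right) = \left(\left(64 \left(-37\right) - 6\right) - \frac{17157}{4}\right) \left(-20421 - 46043\right) = \left(\left(-2368 - 6\right) - \frac{17157}{4}\right) \left(-66464\right) = \left(-2374 - \frac{17157}{4}\right) \left(-66464\right) = \left(- \frac{26653}{4}\right) \left(-66464\right) = 442866248$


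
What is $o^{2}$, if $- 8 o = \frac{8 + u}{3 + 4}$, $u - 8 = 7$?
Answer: $\frac{529}{3136} \approx 0.16869$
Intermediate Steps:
$u = 15$ ($u = 8 + 7 = 15$)
$o = - \frac{23}{56}$ ($o = - \frac{\frac{1}{3 + 4} \left(8 + 15\right)}{8} = - \frac{\frac{1}{7} \cdot 23}{8} = \left(- \frac{1}{8}\right) \frac{23}{7} = - \frac{23}{56} \approx -0.41071$)
$o^{2} = \left(- \frac{23}{56}\right)^{2} = \frac{529}{3136}$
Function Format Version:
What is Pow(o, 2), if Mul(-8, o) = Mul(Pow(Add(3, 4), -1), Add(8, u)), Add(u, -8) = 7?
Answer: Rational(529, 3136) ≈ 0.16869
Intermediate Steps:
u = 15 (u = Add(8, 7) = 15)
o = Rational(-23, 56) (o = Mul(Rational(-1, 8), Mul(Pow(Add(3, 4), -1), Add(8, 15))) = Mul(Rational(-1, 8), Mul(Pow(7, -1), 23)) = Mul(Rational(-1, 8), Mul(Rational(1, 7), 23)) = Mul(Rational(-1, 8), Rational(23, 7)) = Rational(-23, 56) ≈ -0.41071)
Pow(o, 2) = Pow(Rational(-23, 56), 2) = Rational(529, 3136)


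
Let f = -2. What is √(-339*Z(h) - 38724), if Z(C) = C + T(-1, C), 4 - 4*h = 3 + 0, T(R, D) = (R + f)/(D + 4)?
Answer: I*√44586291/34 ≈ 196.39*I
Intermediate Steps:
T(R, D) = (-2 + R)/(4 + D) (T(R, D) = (R - 2)/(D + 4) = (-2 + R)/(4 + D))
h = ¼ (h = 1 - (3 + 0)/4 = 1 - ¼*3 = 1 - ¾ = ¼ ≈ 0.25000)
Z(C) = C - 3/(4 + C) (Z(C) = C + (-2 - 1)/(4 + C) = C - 3/(4 + C))
√(-339*Z(h) - 38724) = √(-339*(-3 + (4 + ¼)/4)/(4 + ¼) - 38724) = √(-339*(-3 + (¼)*(17/4))/17/4 - 38724) = √(-1356*(-3 + 17/16)/17 - 38724) = √(-1356*(-31)/(17*16) - 38724) = √(-339*(-31/68) - 38724) = √(10509/68 - 38724) = √(-2622723/68) = I*√44586291/34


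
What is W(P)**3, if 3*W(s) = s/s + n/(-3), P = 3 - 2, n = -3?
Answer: 8/27 ≈ 0.29630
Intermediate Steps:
P = 1
W(s) = 2/3 (W(s) = (s/s - 3/(-3))/3 = (1 - 3*(-1/3))/3 = (1 + 1)/3 = (1/3)*2 = 2/3)
W(P)**3 = (2/3)**3 = 8/27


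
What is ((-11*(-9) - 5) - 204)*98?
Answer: -10780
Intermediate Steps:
((-11*(-9) - 5) - 204)*98 = ((99 - 5) - 204)*98 = (94 - 204)*98 = -110*98 = -10780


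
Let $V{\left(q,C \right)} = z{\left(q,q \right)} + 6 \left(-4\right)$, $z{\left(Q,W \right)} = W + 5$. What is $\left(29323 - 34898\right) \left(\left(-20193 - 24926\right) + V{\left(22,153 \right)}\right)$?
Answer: $251521700$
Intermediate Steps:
$z{\left(Q,W \right)} = 5 + W$
$V{\left(q,C \right)} = -19 + q$ ($V{\left(q,C \right)} = \left(5 + q\right) + 6 \left(-4\right) = \left(5 + q\right) - 24 = -19 + q$)
$\left(29323 - 34898\right) \left(\left(-20193 - 24926\right) + V{\left(22,153 \right)}\right) = \left(29323 - 34898\right) \left(\left(-20193 - 24926\right) + \left(-19 + 22\right)\right) = - 5575 \left(\left(-20193 - 24926\right) + 3\right) = - 5575 \left(-45119 + 3\right) = \left(-5575\right) \left(-45116\right) = 251521700$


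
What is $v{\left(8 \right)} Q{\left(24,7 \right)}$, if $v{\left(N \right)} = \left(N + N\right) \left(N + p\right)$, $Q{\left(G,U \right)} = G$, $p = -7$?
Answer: $384$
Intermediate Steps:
$v{\left(N \right)} = 2 N \left(-7 + N\right)$ ($v{\left(N \right)} = \left(N + N\right) \left(N - 7\right) = 2 N \left(-7 + N\right)$)
$v{\left(8 \right)} Q{\left(24,7 \right)} = 2 \cdot 8 \left(-7 + 8\right) 24 = 2 \cdot 8 \cdot 1 \cdot 24 = 16 \cdot 24 = 384$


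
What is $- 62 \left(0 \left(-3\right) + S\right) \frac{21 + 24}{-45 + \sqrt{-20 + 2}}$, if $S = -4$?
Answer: $- \frac{55800}{227} - \frac{3720 i \sqrt{2}}{227} \approx -245.81 - 23.176 i$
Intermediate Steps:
$- 62 \left(0 \left(-3\right) + S\right) \frac{21 + 24}{-45 + \sqrt{-20 + 2}} = - 62 \left(0 \left(-3\right) - 4\right) \frac{21 + 24}{-45 + \sqrt{-20 + 2}} = - 62 \left(0 - 4\right) \frac{45}{-45 + \sqrt{-18}} = \left(-62\right) \left(-4\right) \frac{45}{-45 + 3 i \sqrt{2}} = 248 \frac{45}{-45 + 3 i \sqrt{2}} = \frac{11160}{-45 + 3 i \sqrt{2}}$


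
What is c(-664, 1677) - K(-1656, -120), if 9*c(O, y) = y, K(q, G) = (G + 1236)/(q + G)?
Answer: 83011/444 ≈ 186.96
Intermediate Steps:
K(q, G) = (1236 + G)/(G + q)
c(O, y) = y/9
c(-664, 1677) - K(-1656, -120) = (1/9)*1677 - (1236 - 120)/(-120 - 1656) = 559/3 - 1116/(-1776) = 559/3 - (-1)*1116/1776 = 559/3 - 1*(-93/148) = 559/3 + 93/148 = 83011/444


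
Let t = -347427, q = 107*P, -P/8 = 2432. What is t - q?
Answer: 1734365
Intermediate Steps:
P = -19456 (P = -8*2432 = -19456)
q = -2081792 (q = 107*(-19456) = -2081792)
t - q = -347427 - 1*(-2081792) = -347427 + 2081792 = 1734365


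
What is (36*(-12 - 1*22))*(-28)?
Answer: 34272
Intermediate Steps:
(36*(-12 - 1*22))*(-28) = (36*(-12 - 22))*(-28) = (36*(-34))*(-28) = -1224*(-28) = 34272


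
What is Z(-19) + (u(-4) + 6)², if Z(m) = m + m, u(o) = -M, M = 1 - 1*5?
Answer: 62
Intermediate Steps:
M = -4 (M = 1 - 5 = -4)
u(o) = 4 (u(o) = -1*(-4) = 4)
Z(m) = 2*m
Z(-19) + (u(-4) + 6)² = 2*(-19) + (4 + 6)² = -38 + 10² = -38 + 100 = 62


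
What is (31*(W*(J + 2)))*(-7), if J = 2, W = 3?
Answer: -2604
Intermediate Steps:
(31*(W*(J + 2)))*(-7) = (31*(3*(2 + 2)))*(-7) = (31*(3*4))*(-7) = (31*12)*(-7) = 372*(-7) = -2604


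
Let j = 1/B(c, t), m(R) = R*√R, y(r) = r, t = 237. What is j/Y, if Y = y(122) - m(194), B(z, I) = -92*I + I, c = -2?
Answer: 61/78573972750 + 97*√194/78573972750 ≈ 1.7971e-8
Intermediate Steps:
m(R) = R^(3/2)
B(z, I) = -91*I
Y = 122 - 194*√194 (Y = 122 - 194^(3/2) = 122 - 194*√194 ≈ -2580.1)
j = -1/21567 (j = 1/(-91*237) = 1/(-21567) = -1/21567 ≈ -4.6367e-5)
j/Y = -1/(21567*(122 - 194*√194))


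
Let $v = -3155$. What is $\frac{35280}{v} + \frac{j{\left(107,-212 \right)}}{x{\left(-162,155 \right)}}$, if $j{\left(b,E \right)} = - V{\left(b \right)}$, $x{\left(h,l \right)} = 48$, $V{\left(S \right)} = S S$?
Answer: $- \frac{7563007}{30288} \approx -249.7$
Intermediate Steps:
$V{\left(S \right)} = S^{2}$
$j{\left(b,E \right)} = - b^{2}$
$\frac{35280}{v} + \frac{j{\left(107,-212 \right)}}{x{\left(-162,155 \right)}} = \frac{35280}{-3155} + \frac{\left(-1\right) 107^{2}}{48} = 35280 \left(- \frac{1}{3155}\right) + \left(-1\right) 11449 \cdot \frac{1}{48} = - \frac{7056}{631} - \frac{11449}{48} = - \frac{7563007}{30288}$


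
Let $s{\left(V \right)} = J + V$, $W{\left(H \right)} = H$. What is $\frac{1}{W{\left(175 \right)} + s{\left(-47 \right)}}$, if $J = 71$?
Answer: $\frac{1}{199} \approx 0.0050251$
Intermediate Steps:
$s{\left(V \right)} = 71 + V$
$\frac{1}{W{\left(175 \right)} + s{\left(-47 \right)}} = \frac{1}{175 + \left(71 - 47\right)} = \frac{1}{175 + 24} = \frac{1}{199}$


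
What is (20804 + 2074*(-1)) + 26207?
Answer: 44937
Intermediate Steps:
(20804 + 2074*(-1)) + 26207 = (20804 - 2074) + 26207 = 18730 + 26207 = 44937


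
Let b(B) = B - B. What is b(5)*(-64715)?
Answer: 0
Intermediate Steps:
b(B) = 0
b(5)*(-64715) = 0*(-64715) = 0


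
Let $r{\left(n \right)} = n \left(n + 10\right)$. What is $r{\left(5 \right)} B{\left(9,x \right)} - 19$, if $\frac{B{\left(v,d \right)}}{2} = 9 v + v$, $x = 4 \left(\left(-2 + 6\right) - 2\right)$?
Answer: $13481$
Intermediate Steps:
$x = 8$ ($x = 4 \left(4 - 2\right) = 4 \cdot 2 = 8$)
$B{\left(v,d \right)} = 20 v$ ($B{\left(v,d \right)} = 2 \left(9 v + v\right) = 2 \cdot 10 v = 20 v$)
$r{\left(n \right)} = n \left(10 + n\right)$
$r{\left(5 \right)} B{\left(9,x \right)} - 19 = 5 \left(10 + 5\right) 20 \cdot 9 - 19 = 5 \cdot 15 \cdot 180 - 19 = 75 \cdot 180 - 19 = 13500 - 19 = 13481$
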